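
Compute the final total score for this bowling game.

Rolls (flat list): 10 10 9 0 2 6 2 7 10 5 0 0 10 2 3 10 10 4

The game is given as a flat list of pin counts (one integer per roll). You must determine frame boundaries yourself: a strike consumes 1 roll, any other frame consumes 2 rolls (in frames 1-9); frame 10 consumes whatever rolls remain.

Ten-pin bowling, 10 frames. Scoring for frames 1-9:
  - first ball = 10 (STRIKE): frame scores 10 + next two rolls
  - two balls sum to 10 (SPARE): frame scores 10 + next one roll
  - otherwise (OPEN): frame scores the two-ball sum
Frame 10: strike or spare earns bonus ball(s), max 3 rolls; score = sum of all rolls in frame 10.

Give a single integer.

Answer: 135

Derivation:
Frame 1: STRIKE. 10 + next two rolls (10+9) = 29. Cumulative: 29
Frame 2: STRIKE. 10 + next two rolls (9+0) = 19. Cumulative: 48
Frame 3: OPEN (9+0=9). Cumulative: 57
Frame 4: OPEN (2+6=8). Cumulative: 65
Frame 5: OPEN (2+7=9). Cumulative: 74
Frame 6: STRIKE. 10 + next two rolls (5+0) = 15. Cumulative: 89
Frame 7: OPEN (5+0=5). Cumulative: 94
Frame 8: SPARE (0+10=10). 10 + next roll (2) = 12. Cumulative: 106
Frame 9: OPEN (2+3=5). Cumulative: 111
Frame 10: STRIKE. Sum of all frame-10 rolls (10+10+4) = 24. Cumulative: 135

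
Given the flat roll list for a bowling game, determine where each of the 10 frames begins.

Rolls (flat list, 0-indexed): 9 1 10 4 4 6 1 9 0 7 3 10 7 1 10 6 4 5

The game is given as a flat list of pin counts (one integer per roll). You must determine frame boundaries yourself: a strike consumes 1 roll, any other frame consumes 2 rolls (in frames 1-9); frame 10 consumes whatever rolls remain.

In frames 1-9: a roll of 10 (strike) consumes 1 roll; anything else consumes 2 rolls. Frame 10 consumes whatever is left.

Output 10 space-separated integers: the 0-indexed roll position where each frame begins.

Frame 1 starts at roll index 0: rolls=9,1 (sum=10), consumes 2 rolls
Frame 2 starts at roll index 2: roll=10 (strike), consumes 1 roll
Frame 3 starts at roll index 3: rolls=4,4 (sum=8), consumes 2 rolls
Frame 4 starts at roll index 5: rolls=6,1 (sum=7), consumes 2 rolls
Frame 5 starts at roll index 7: rolls=9,0 (sum=9), consumes 2 rolls
Frame 6 starts at roll index 9: rolls=7,3 (sum=10), consumes 2 rolls
Frame 7 starts at roll index 11: roll=10 (strike), consumes 1 roll
Frame 8 starts at roll index 12: rolls=7,1 (sum=8), consumes 2 rolls
Frame 9 starts at roll index 14: roll=10 (strike), consumes 1 roll
Frame 10 starts at roll index 15: 3 remaining rolls

Answer: 0 2 3 5 7 9 11 12 14 15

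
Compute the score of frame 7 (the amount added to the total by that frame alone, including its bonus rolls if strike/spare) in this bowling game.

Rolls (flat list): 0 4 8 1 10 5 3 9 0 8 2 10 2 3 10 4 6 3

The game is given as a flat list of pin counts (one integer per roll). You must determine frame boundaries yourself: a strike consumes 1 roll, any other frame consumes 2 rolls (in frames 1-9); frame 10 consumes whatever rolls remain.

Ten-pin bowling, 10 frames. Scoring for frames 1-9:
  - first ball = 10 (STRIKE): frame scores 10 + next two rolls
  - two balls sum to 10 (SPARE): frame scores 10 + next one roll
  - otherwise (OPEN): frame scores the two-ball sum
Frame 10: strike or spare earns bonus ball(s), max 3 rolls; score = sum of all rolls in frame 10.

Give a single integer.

Answer: 15

Derivation:
Frame 1: OPEN (0+4=4). Cumulative: 4
Frame 2: OPEN (8+1=9). Cumulative: 13
Frame 3: STRIKE. 10 + next two rolls (5+3) = 18. Cumulative: 31
Frame 4: OPEN (5+3=8). Cumulative: 39
Frame 5: OPEN (9+0=9). Cumulative: 48
Frame 6: SPARE (8+2=10). 10 + next roll (10) = 20. Cumulative: 68
Frame 7: STRIKE. 10 + next two rolls (2+3) = 15. Cumulative: 83
Frame 8: OPEN (2+3=5). Cumulative: 88
Frame 9: STRIKE. 10 + next two rolls (4+6) = 20. Cumulative: 108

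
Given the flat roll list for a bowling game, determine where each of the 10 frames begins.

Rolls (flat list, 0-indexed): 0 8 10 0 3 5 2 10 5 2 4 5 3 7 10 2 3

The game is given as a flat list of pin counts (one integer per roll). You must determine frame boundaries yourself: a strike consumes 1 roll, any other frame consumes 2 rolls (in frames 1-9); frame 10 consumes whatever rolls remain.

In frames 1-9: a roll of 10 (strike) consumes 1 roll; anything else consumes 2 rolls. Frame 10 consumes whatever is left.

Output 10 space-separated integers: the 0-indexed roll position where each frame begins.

Frame 1 starts at roll index 0: rolls=0,8 (sum=8), consumes 2 rolls
Frame 2 starts at roll index 2: roll=10 (strike), consumes 1 roll
Frame 3 starts at roll index 3: rolls=0,3 (sum=3), consumes 2 rolls
Frame 4 starts at roll index 5: rolls=5,2 (sum=7), consumes 2 rolls
Frame 5 starts at roll index 7: roll=10 (strike), consumes 1 roll
Frame 6 starts at roll index 8: rolls=5,2 (sum=7), consumes 2 rolls
Frame 7 starts at roll index 10: rolls=4,5 (sum=9), consumes 2 rolls
Frame 8 starts at roll index 12: rolls=3,7 (sum=10), consumes 2 rolls
Frame 9 starts at roll index 14: roll=10 (strike), consumes 1 roll
Frame 10 starts at roll index 15: 2 remaining rolls

Answer: 0 2 3 5 7 8 10 12 14 15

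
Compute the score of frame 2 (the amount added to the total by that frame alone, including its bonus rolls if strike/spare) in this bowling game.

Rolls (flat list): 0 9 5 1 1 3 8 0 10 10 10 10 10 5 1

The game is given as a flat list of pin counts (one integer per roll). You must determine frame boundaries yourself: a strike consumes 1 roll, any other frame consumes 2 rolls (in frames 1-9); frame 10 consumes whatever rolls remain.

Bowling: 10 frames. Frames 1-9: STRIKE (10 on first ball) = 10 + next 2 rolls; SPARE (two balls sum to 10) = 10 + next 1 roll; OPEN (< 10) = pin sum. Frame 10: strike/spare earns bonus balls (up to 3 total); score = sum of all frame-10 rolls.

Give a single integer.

Frame 1: OPEN (0+9=9). Cumulative: 9
Frame 2: OPEN (5+1=6). Cumulative: 15
Frame 3: OPEN (1+3=4). Cumulative: 19
Frame 4: OPEN (8+0=8). Cumulative: 27

Answer: 6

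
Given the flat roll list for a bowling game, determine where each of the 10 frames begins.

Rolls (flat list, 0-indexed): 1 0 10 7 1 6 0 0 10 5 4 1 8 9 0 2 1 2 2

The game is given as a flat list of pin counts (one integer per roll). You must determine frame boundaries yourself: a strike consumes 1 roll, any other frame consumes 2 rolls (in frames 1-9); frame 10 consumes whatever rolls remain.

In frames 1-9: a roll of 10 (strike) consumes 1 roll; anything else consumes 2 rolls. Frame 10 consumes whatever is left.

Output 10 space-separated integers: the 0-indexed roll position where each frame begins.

Answer: 0 2 3 5 7 9 11 13 15 17

Derivation:
Frame 1 starts at roll index 0: rolls=1,0 (sum=1), consumes 2 rolls
Frame 2 starts at roll index 2: roll=10 (strike), consumes 1 roll
Frame 3 starts at roll index 3: rolls=7,1 (sum=8), consumes 2 rolls
Frame 4 starts at roll index 5: rolls=6,0 (sum=6), consumes 2 rolls
Frame 5 starts at roll index 7: rolls=0,10 (sum=10), consumes 2 rolls
Frame 6 starts at roll index 9: rolls=5,4 (sum=9), consumes 2 rolls
Frame 7 starts at roll index 11: rolls=1,8 (sum=9), consumes 2 rolls
Frame 8 starts at roll index 13: rolls=9,0 (sum=9), consumes 2 rolls
Frame 9 starts at roll index 15: rolls=2,1 (sum=3), consumes 2 rolls
Frame 10 starts at roll index 17: 2 remaining rolls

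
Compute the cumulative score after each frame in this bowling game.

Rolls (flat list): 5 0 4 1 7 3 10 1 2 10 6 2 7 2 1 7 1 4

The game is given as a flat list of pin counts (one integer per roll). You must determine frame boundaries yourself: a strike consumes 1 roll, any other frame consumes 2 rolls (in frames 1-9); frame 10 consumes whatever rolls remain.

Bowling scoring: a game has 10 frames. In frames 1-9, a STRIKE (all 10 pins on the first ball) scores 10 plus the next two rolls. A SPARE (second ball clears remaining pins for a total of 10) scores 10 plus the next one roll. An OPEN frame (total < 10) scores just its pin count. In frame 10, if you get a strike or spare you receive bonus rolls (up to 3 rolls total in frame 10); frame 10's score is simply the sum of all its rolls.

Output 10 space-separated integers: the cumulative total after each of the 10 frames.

Answer: 5 10 30 43 46 64 72 81 89 94

Derivation:
Frame 1: OPEN (5+0=5). Cumulative: 5
Frame 2: OPEN (4+1=5). Cumulative: 10
Frame 3: SPARE (7+3=10). 10 + next roll (10) = 20. Cumulative: 30
Frame 4: STRIKE. 10 + next two rolls (1+2) = 13. Cumulative: 43
Frame 5: OPEN (1+2=3). Cumulative: 46
Frame 6: STRIKE. 10 + next two rolls (6+2) = 18. Cumulative: 64
Frame 7: OPEN (6+2=8). Cumulative: 72
Frame 8: OPEN (7+2=9). Cumulative: 81
Frame 9: OPEN (1+7=8). Cumulative: 89
Frame 10: OPEN. Sum of all frame-10 rolls (1+4) = 5. Cumulative: 94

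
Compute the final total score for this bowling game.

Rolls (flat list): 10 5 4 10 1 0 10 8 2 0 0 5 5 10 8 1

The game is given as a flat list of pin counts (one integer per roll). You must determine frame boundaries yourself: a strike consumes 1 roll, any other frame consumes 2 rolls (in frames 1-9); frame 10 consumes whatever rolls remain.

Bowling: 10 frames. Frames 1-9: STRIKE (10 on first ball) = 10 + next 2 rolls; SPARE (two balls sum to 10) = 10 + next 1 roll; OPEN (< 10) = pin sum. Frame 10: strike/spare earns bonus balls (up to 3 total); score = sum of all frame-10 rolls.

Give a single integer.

Frame 1: STRIKE. 10 + next two rolls (5+4) = 19. Cumulative: 19
Frame 2: OPEN (5+4=9). Cumulative: 28
Frame 3: STRIKE. 10 + next two rolls (1+0) = 11. Cumulative: 39
Frame 4: OPEN (1+0=1). Cumulative: 40
Frame 5: STRIKE. 10 + next two rolls (8+2) = 20. Cumulative: 60
Frame 6: SPARE (8+2=10). 10 + next roll (0) = 10. Cumulative: 70
Frame 7: OPEN (0+0=0). Cumulative: 70
Frame 8: SPARE (5+5=10). 10 + next roll (10) = 20. Cumulative: 90
Frame 9: STRIKE. 10 + next two rolls (8+1) = 19. Cumulative: 109
Frame 10: OPEN. Sum of all frame-10 rolls (8+1) = 9. Cumulative: 118

Answer: 118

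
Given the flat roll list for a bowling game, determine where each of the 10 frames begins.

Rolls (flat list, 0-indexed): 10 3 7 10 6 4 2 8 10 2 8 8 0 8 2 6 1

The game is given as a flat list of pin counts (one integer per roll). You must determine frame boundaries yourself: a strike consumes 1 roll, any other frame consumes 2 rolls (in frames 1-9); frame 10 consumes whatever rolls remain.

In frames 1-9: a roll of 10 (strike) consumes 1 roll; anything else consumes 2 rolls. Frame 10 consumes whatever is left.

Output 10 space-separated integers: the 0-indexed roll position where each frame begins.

Frame 1 starts at roll index 0: roll=10 (strike), consumes 1 roll
Frame 2 starts at roll index 1: rolls=3,7 (sum=10), consumes 2 rolls
Frame 3 starts at roll index 3: roll=10 (strike), consumes 1 roll
Frame 4 starts at roll index 4: rolls=6,4 (sum=10), consumes 2 rolls
Frame 5 starts at roll index 6: rolls=2,8 (sum=10), consumes 2 rolls
Frame 6 starts at roll index 8: roll=10 (strike), consumes 1 roll
Frame 7 starts at roll index 9: rolls=2,8 (sum=10), consumes 2 rolls
Frame 8 starts at roll index 11: rolls=8,0 (sum=8), consumes 2 rolls
Frame 9 starts at roll index 13: rolls=8,2 (sum=10), consumes 2 rolls
Frame 10 starts at roll index 15: 2 remaining rolls

Answer: 0 1 3 4 6 8 9 11 13 15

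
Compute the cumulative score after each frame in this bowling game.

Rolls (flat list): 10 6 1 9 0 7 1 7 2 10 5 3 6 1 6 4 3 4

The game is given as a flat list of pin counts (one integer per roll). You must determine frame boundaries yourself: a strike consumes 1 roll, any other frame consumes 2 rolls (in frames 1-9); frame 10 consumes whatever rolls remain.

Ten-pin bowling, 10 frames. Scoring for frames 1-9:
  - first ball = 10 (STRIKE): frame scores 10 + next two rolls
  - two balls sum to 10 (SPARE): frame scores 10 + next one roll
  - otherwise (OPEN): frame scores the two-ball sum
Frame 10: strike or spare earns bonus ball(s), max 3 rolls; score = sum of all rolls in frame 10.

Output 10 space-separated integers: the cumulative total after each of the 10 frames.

Frame 1: STRIKE. 10 + next two rolls (6+1) = 17. Cumulative: 17
Frame 2: OPEN (6+1=7). Cumulative: 24
Frame 3: OPEN (9+0=9). Cumulative: 33
Frame 4: OPEN (7+1=8). Cumulative: 41
Frame 5: OPEN (7+2=9). Cumulative: 50
Frame 6: STRIKE. 10 + next two rolls (5+3) = 18. Cumulative: 68
Frame 7: OPEN (5+3=8). Cumulative: 76
Frame 8: OPEN (6+1=7). Cumulative: 83
Frame 9: SPARE (6+4=10). 10 + next roll (3) = 13. Cumulative: 96
Frame 10: OPEN. Sum of all frame-10 rolls (3+4) = 7. Cumulative: 103

Answer: 17 24 33 41 50 68 76 83 96 103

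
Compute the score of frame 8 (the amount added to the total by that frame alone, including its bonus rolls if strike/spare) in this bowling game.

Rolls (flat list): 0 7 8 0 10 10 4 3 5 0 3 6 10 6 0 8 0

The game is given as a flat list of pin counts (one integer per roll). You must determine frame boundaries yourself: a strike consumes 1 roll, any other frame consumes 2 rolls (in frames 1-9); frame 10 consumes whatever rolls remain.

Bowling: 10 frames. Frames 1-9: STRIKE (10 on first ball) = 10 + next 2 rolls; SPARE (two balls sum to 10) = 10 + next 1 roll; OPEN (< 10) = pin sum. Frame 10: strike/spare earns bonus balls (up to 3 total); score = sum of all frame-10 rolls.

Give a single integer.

Answer: 16

Derivation:
Frame 1: OPEN (0+7=7). Cumulative: 7
Frame 2: OPEN (8+0=8). Cumulative: 15
Frame 3: STRIKE. 10 + next two rolls (10+4) = 24. Cumulative: 39
Frame 4: STRIKE. 10 + next two rolls (4+3) = 17. Cumulative: 56
Frame 5: OPEN (4+3=7). Cumulative: 63
Frame 6: OPEN (5+0=5). Cumulative: 68
Frame 7: OPEN (3+6=9). Cumulative: 77
Frame 8: STRIKE. 10 + next two rolls (6+0) = 16. Cumulative: 93
Frame 9: OPEN (6+0=6). Cumulative: 99
Frame 10: OPEN. Sum of all frame-10 rolls (8+0) = 8. Cumulative: 107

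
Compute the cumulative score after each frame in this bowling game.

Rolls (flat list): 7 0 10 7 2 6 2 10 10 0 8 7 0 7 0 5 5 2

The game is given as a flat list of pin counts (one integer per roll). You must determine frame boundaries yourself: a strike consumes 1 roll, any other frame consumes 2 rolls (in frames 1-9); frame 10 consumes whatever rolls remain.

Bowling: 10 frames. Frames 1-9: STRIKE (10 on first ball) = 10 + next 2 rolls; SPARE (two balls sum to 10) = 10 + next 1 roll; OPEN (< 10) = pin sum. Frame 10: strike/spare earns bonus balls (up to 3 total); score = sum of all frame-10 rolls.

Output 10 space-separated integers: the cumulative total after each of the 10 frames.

Frame 1: OPEN (7+0=7). Cumulative: 7
Frame 2: STRIKE. 10 + next two rolls (7+2) = 19. Cumulative: 26
Frame 3: OPEN (7+2=9). Cumulative: 35
Frame 4: OPEN (6+2=8). Cumulative: 43
Frame 5: STRIKE. 10 + next two rolls (10+0) = 20. Cumulative: 63
Frame 6: STRIKE. 10 + next two rolls (0+8) = 18. Cumulative: 81
Frame 7: OPEN (0+8=8). Cumulative: 89
Frame 8: OPEN (7+0=7). Cumulative: 96
Frame 9: OPEN (7+0=7). Cumulative: 103
Frame 10: SPARE. Sum of all frame-10 rolls (5+5+2) = 12. Cumulative: 115

Answer: 7 26 35 43 63 81 89 96 103 115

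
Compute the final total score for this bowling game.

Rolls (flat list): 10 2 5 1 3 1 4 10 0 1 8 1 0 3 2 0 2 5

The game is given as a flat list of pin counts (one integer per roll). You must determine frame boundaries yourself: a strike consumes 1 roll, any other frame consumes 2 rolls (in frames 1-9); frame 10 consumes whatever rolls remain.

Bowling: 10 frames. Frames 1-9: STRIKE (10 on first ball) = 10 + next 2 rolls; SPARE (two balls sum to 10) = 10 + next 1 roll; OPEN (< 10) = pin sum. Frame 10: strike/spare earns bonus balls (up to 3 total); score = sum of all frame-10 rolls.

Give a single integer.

Answer: 66

Derivation:
Frame 1: STRIKE. 10 + next two rolls (2+5) = 17. Cumulative: 17
Frame 2: OPEN (2+5=7). Cumulative: 24
Frame 3: OPEN (1+3=4). Cumulative: 28
Frame 4: OPEN (1+4=5). Cumulative: 33
Frame 5: STRIKE. 10 + next two rolls (0+1) = 11. Cumulative: 44
Frame 6: OPEN (0+1=1). Cumulative: 45
Frame 7: OPEN (8+1=9). Cumulative: 54
Frame 8: OPEN (0+3=3). Cumulative: 57
Frame 9: OPEN (2+0=2). Cumulative: 59
Frame 10: OPEN. Sum of all frame-10 rolls (2+5) = 7. Cumulative: 66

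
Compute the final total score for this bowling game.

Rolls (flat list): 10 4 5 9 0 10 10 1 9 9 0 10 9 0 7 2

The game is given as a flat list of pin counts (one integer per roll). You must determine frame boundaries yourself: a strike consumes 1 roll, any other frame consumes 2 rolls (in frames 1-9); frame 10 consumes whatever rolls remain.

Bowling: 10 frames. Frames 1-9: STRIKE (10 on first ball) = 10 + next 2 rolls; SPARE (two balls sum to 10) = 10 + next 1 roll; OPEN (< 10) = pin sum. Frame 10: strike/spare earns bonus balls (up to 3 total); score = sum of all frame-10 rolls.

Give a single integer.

Frame 1: STRIKE. 10 + next two rolls (4+5) = 19. Cumulative: 19
Frame 2: OPEN (4+5=9). Cumulative: 28
Frame 3: OPEN (9+0=9). Cumulative: 37
Frame 4: STRIKE. 10 + next two rolls (10+1) = 21. Cumulative: 58
Frame 5: STRIKE. 10 + next two rolls (1+9) = 20. Cumulative: 78
Frame 6: SPARE (1+9=10). 10 + next roll (9) = 19. Cumulative: 97
Frame 7: OPEN (9+0=9). Cumulative: 106
Frame 8: STRIKE. 10 + next two rolls (9+0) = 19. Cumulative: 125
Frame 9: OPEN (9+0=9). Cumulative: 134
Frame 10: OPEN. Sum of all frame-10 rolls (7+2) = 9. Cumulative: 143

Answer: 143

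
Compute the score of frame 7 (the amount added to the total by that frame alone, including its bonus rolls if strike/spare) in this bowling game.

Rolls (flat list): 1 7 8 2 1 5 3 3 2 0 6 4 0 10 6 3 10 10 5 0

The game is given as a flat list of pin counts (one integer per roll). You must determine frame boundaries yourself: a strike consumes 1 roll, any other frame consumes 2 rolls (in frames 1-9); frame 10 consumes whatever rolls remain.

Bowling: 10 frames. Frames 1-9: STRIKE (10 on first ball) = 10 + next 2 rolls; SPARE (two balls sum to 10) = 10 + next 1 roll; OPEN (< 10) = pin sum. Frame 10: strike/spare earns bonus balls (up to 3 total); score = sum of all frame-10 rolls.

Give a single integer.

Answer: 16

Derivation:
Frame 1: OPEN (1+7=8). Cumulative: 8
Frame 2: SPARE (8+2=10). 10 + next roll (1) = 11. Cumulative: 19
Frame 3: OPEN (1+5=6). Cumulative: 25
Frame 4: OPEN (3+3=6). Cumulative: 31
Frame 5: OPEN (2+0=2). Cumulative: 33
Frame 6: SPARE (6+4=10). 10 + next roll (0) = 10. Cumulative: 43
Frame 7: SPARE (0+10=10). 10 + next roll (6) = 16. Cumulative: 59
Frame 8: OPEN (6+3=9). Cumulative: 68
Frame 9: STRIKE. 10 + next two rolls (10+5) = 25. Cumulative: 93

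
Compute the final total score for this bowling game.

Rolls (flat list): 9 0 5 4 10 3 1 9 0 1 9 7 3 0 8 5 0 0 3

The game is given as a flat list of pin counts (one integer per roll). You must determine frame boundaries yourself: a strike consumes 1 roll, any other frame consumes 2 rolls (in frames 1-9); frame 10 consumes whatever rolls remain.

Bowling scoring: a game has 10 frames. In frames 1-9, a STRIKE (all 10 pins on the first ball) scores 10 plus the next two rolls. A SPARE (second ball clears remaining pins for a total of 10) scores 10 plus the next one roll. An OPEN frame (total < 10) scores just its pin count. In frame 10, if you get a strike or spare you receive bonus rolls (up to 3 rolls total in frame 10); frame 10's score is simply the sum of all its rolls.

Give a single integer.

Frame 1: OPEN (9+0=9). Cumulative: 9
Frame 2: OPEN (5+4=9). Cumulative: 18
Frame 3: STRIKE. 10 + next two rolls (3+1) = 14. Cumulative: 32
Frame 4: OPEN (3+1=4). Cumulative: 36
Frame 5: OPEN (9+0=9). Cumulative: 45
Frame 6: SPARE (1+9=10). 10 + next roll (7) = 17. Cumulative: 62
Frame 7: SPARE (7+3=10). 10 + next roll (0) = 10. Cumulative: 72
Frame 8: OPEN (0+8=8). Cumulative: 80
Frame 9: OPEN (5+0=5). Cumulative: 85
Frame 10: OPEN. Sum of all frame-10 rolls (0+3) = 3. Cumulative: 88

Answer: 88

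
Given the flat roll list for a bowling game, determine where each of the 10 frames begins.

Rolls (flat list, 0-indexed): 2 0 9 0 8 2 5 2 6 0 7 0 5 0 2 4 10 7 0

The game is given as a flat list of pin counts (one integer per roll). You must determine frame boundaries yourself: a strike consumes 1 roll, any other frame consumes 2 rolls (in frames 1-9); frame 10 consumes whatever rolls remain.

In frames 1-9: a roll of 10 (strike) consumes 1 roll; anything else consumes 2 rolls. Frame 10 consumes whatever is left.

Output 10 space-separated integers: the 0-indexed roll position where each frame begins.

Answer: 0 2 4 6 8 10 12 14 16 17

Derivation:
Frame 1 starts at roll index 0: rolls=2,0 (sum=2), consumes 2 rolls
Frame 2 starts at roll index 2: rolls=9,0 (sum=9), consumes 2 rolls
Frame 3 starts at roll index 4: rolls=8,2 (sum=10), consumes 2 rolls
Frame 4 starts at roll index 6: rolls=5,2 (sum=7), consumes 2 rolls
Frame 5 starts at roll index 8: rolls=6,0 (sum=6), consumes 2 rolls
Frame 6 starts at roll index 10: rolls=7,0 (sum=7), consumes 2 rolls
Frame 7 starts at roll index 12: rolls=5,0 (sum=5), consumes 2 rolls
Frame 8 starts at roll index 14: rolls=2,4 (sum=6), consumes 2 rolls
Frame 9 starts at roll index 16: roll=10 (strike), consumes 1 roll
Frame 10 starts at roll index 17: 2 remaining rolls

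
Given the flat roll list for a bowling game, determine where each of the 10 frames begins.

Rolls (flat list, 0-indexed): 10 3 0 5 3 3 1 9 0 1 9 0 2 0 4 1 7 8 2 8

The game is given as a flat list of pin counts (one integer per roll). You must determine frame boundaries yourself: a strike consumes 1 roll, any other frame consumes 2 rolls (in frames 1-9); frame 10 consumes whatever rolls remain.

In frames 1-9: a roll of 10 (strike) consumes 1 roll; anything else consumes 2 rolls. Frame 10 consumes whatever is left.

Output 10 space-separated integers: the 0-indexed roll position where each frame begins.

Answer: 0 1 3 5 7 9 11 13 15 17

Derivation:
Frame 1 starts at roll index 0: roll=10 (strike), consumes 1 roll
Frame 2 starts at roll index 1: rolls=3,0 (sum=3), consumes 2 rolls
Frame 3 starts at roll index 3: rolls=5,3 (sum=8), consumes 2 rolls
Frame 4 starts at roll index 5: rolls=3,1 (sum=4), consumes 2 rolls
Frame 5 starts at roll index 7: rolls=9,0 (sum=9), consumes 2 rolls
Frame 6 starts at roll index 9: rolls=1,9 (sum=10), consumes 2 rolls
Frame 7 starts at roll index 11: rolls=0,2 (sum=2), consumes 2 rolls
Frame 8 starts at roll index 13: rolls=0,4 (sum=4), consumes 2 rolls
Frame 9 starts at roll index 15: rolls=1,7 (sum=8), consumes 2 rolls
Frame 10 starts at roll index 17: 3 remaining rolls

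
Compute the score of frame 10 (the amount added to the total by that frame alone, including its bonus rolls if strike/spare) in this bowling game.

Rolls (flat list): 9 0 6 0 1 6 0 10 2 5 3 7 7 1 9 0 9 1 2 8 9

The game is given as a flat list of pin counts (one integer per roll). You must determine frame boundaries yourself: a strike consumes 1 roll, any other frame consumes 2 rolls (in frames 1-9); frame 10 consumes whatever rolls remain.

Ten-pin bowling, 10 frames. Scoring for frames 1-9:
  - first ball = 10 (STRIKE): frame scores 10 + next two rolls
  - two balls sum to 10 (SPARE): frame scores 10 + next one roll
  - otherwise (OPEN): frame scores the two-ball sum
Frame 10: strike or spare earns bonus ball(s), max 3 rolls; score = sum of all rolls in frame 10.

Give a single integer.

Frame 1: OPEN (9+0=9). Cumulative: 9
Frame 2: OPEN (6+0=6). Cumulative: 15
Frame 3: OPEN (1+6=7). Cumulative: 22
Frame 4: SPARE (0+10=10). 10 + next roll (2) = 12. Cumulative: 34
Frame 5: OPEN (2+5=7). Cumulative: 41
Frame 6: SPARE (3+7=10). 10 + next roll (7) = 17. Cumulative: 58
Frame 7: OPEN (7+1=8). Cumulative: 66
Frame 8: OPEN (9+0=9). Cumulative: 75
Frame 9: SPARE (9+1=10). 10 + next roll (2) = 12. Cumulative: 87
Frame 10: SPARE. Sum of all frame-10 rolls (2+8+9) = 19. Cumulative: 106

Answer: 19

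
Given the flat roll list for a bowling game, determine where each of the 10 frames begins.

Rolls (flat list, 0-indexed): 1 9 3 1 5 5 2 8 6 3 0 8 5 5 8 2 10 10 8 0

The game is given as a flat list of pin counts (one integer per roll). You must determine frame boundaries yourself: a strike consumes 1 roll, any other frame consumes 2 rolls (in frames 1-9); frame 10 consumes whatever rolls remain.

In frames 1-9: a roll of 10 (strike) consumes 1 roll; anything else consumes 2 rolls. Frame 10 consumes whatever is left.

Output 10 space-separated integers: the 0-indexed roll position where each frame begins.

Answer: 0 2 4 6 8 10 12 14 16 17

Derivation:
Frame 1 starts at roll index 0: rolls=1,9 (sum=10), consumes 2 rolls
Frame 2 starts at roll index 2: rolls=3,1 (sum=4), consumes 2 rolls
Frame 3 starts at roll index 4: rolls=5,5 (sum=10), consumes 2 rolls
Frame 4 starts at roll index 6: rolls=2,8 (sum=10), consumes 2 rolls
Frame 5 starts at roll index 8: rolls=6,3 (sum=9), consumes 2 rolls
Frame 6 starts at roll index 10: rolls=0,8 (sum=8), consumes 2 rolls
Frame 7 starts at roll index 12: rolls=5,5 (sum=10), consumes 2 rolls
Frame 8 starts at roll index 14: rolls=8,2 (sum=10), consumes 2 rolls
Frame 9 starts at roll index 16: roll=10 (strike), consumes 1 roll
Frame 10 starts at roll index 17: 3 remaining rolls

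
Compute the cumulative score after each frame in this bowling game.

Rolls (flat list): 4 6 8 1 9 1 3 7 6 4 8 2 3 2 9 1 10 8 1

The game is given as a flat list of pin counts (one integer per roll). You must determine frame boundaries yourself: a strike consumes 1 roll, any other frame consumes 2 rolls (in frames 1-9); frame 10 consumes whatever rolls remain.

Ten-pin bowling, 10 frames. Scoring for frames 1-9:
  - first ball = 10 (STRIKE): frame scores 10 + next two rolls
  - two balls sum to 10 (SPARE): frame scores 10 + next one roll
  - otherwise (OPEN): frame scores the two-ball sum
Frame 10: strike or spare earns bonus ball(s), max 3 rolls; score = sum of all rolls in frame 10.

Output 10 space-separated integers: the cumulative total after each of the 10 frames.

Answer: 18 27 40 56 74 87 92 112 131 140

Derivation:
Frame 1: SPARE (4+6=10). 10 + next roll (8) = 18. Cumulative: 18
Frame 2: OPEN (8+1=9). Cumulative: 27
Frame 3: SPARE (9+1=10). 10 + next roll (3) = 13. Cumulative: 40
Frame 4: SPARE (3+7=10). 10 + next roll (6) = 16. Cumulative: 56
Frame 5: SPARE (6+4=10). 10 + next roll (8) = 18. Cumulative: 74
Frame 6: SPARE (8+2=10). 10 + next roll (3) = 13. Cumulative: 87
Frame 7: OPEN (3+2=5). Cumulative: 92
Frame 8: SPARE (9+1=10). 10 + next roll (10) = 20. Cumulative: 112
Frame 9: STRIKE. 10 + next two rolls (8+1) = 19. Cumulative: 131
Frame 10: OPEN. Sum of all frame-10 rolls (8+1) = 9. Cumulative: 140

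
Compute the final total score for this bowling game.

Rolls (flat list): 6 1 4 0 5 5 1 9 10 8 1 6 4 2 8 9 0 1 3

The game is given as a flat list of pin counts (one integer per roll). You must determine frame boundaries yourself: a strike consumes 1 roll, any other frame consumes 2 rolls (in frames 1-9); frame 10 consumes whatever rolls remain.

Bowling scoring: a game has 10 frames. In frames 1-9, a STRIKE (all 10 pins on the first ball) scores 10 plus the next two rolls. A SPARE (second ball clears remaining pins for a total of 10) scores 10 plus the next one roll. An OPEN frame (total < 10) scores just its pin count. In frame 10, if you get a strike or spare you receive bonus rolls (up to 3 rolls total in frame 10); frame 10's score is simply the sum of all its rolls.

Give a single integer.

Frame 1: OPEN (6+1=7). Cumulative: 7
Frame 2: OPEN (4+0=4). Cumulative: 11
Frame 3: SPARE (5+5=10). 10 + next roll (1) = 11. Cumulative: 22
Frame 4: SPARE (1+9=10). 10 + next roll (10) = 20. Cumulative: 42
Frame 5: STRIKE. 10 + next two rolls (8+1) = 19. Cumulative: 61
Frame 6: OPEN (8+1=9). Cumulative: 70
Frame 7: SPARE (6+4=10). 10 + next roll (2) = 12. Cumulative: 82
Frame 8: SPARE (2+8=10). 10 + next roll (9) = 19. Cumulative: 101
Frame 9: OPEN (9+0=9). Cumulative: 110
Frame 10: OPEN. Sum of all frame-10 rolls (1+3) = 4. Cumulative: 114

Answer: 114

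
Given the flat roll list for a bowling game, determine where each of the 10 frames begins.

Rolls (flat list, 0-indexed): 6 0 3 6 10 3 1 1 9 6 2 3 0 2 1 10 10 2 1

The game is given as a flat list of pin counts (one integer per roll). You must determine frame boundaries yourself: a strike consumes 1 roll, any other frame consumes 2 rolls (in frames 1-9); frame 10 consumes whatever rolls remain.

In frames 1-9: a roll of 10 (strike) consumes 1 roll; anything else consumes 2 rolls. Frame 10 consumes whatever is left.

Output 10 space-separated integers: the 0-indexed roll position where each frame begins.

Frame 1 starts at roll index 0: rolls=6,0 (sum=6), consumes 2 rolls
Frame 2 starts at roll index 2: rolls=3,6 (sum=9), consumes 2 rolls
Frame 3 starts at roll index 4: roll=10 (strike), consumes 1 roll
Frame 4 starts at roll index 5: rolls=3,1 (sum=4), consumes 2 rolls
Frame 5 starts at roll index 7: rolls=1,9 (sum=10), consumes 2 rolls
Frame 6 starts at roll index 9: rolls=6,2 (sum=8), consumes 2 rolls
Frame 7 starts at roll index 11: rolls=3,0 (sum=3), consumes 2 rolls
Frame 8 starts at roll index 13: rolls=2,1 (sum=3), consumes 2 rolls
Frame 9 starts at roll index 15: roll=10 (strike), consumes 1 roll
Frame 10 starts at roll index 16: 3 remaining rolls

Answer: 0 2 4 5 7 9 11 13 15 16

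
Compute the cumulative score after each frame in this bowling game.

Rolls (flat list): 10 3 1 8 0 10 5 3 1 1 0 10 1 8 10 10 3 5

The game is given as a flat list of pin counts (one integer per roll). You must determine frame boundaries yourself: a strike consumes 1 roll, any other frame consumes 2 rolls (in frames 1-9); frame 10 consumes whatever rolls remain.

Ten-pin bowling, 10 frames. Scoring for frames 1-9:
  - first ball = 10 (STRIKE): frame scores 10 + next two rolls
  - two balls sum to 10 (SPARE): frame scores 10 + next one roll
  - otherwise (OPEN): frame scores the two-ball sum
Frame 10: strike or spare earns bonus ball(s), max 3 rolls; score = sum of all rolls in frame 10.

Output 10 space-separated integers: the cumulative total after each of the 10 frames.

Answer: 14 18 26 44 52 54 65 74 97 115

Derivation:
Frame 1: STRIKE. 10 + next two rolls (3+1) = 14. Cumulative: 14
Frame 2: OPEN (3+1=4). Cumulative: 18
Frame 3: OPEN (8+0=8). Cumulative: 26
Frame 4: STRIKE. 10 + next two rolls (5+3) = 18. Cumulative: 44
Frame 5: OPEN (5+3=8). Cumulative: 52
Frame 6: OPEN (1+1=2). Cumulative: 54
Frame 7: SPARE (0+10=10). 10 + next roll (1) = 11. Cumulative: 65
Frame 8: OPEN (1+8=9). Cumulative: 74
Frame 9: STRIKE. 10 + next two rolls (10+3) = 23. Cumulative: 97
Frame 10: STRIKE. Sum of all frame-10 rolls (10+3+5) = 18. Cumulative: 115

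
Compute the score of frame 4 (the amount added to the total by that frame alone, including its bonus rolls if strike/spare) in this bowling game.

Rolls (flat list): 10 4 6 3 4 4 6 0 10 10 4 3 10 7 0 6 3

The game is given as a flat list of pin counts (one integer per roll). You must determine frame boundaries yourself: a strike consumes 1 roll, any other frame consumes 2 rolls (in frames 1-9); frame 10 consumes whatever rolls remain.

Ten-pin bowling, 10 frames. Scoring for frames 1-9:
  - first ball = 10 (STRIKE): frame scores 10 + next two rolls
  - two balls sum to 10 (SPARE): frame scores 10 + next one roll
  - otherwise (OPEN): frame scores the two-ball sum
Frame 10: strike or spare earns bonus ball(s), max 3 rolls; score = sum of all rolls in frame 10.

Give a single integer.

Frame 1: STRIKE. 10 + next two rolls (4+6) = 20. Cumulative: 20
Frame 2: SPARE (4+6=10). 10 + next roll (3) = 13. Cumulative: 33
Frame 3: OPEN (3+4=7). Cumulative: 40
Frame 4: SPARE (4+6=10). 10 + next roll (0) = 10. Cumulative: 50
Frame 5: SPARE (0+10=10). 10 + next roll (10) = 20. Cumulative: 70
Frame 6: STRIKE. 10 + next two rolls (4+3) = 17. Cumulative: 87

Answer: 10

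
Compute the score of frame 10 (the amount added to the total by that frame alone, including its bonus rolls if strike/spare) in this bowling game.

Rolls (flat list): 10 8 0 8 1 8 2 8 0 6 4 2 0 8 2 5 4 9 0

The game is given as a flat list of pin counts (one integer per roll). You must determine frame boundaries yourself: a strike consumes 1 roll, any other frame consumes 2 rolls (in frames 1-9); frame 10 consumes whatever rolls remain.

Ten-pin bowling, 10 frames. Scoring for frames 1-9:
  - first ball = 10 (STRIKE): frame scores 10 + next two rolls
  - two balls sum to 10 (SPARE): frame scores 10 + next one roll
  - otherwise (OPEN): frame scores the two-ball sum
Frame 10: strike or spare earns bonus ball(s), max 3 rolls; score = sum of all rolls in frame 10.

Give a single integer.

Answer: 9

Derivation:
Frame 1: STRIKE. 10 + next two rolls (8+0) = 18. Cumulative: 18
Frame 2: OPEN (8+0=8). Cumulative: 26
Frame 3: OPEN (8+1=9). Cumulative: 35
Frame 4: SPARE (8+2=10). 10 + next roll (8) = 18. Cumulative: 53
Frame 5: OPEN (8+0=8). Cumulative: 61
Frame 6: SPARE (6+4=10). 10 + next roll (2) = 12. Cumulative: 73
Frame 7: OPEN (2+0=2). Cumulative: 75
Frame 8: SPARE (8+2=10). 10 + next roll (5) = 15. Cumulative: 90
Frame 9: OPEN (5+4=9). Cumulative: 99
Frame 10: OPEN. Sum of all frame-10 rolls (9+0) = 9. Cumulative: 108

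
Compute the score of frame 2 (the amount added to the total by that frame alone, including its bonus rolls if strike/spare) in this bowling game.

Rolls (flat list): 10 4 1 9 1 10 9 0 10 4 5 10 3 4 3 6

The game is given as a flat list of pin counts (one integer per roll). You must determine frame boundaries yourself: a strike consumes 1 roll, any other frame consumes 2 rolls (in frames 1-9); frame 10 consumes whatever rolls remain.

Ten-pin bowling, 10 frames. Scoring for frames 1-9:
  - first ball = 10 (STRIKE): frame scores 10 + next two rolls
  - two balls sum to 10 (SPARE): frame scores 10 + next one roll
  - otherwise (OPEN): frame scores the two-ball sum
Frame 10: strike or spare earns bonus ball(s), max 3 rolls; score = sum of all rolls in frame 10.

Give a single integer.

Frame 1: STRIKE. 10 + next two rolls (4+1) = 15. Cumulative: 15
Frame 2: OPEN (4+1=5). Cumulative: 20
Frame 3: SPARE (9+1=10). 10 + next roll (10) = 20. Cumulative: 40
Frame 4: STRIKE. 10 + next two rolls (9+0) = 19. Cumulative: 59

Answer: 5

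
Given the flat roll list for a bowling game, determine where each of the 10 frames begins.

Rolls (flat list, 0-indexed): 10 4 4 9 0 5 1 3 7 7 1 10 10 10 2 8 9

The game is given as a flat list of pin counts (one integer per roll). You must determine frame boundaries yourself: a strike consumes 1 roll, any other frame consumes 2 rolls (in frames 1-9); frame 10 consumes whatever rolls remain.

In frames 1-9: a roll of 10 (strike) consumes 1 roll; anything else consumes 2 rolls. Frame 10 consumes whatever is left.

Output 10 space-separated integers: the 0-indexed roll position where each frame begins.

Frame 1 starts at roll index 0: roll=10 (strike), consumes 1 roll
Frame 2 starts at roll index 1: rolls=4,4 (sum=8), consumes 2 rolls
Frame 3 starts at roll index 3: rolls=9,0 (sum=9), consumes 2 rolls
Frame 4 starts at roll index 5: rolls=5,1 (sum=6), consumes 2 rolls
Frame 5 starts at roll index 7: rolls=3,7 (sum=10), consumes 2 rolls
Frame 6 starts at roll index 9: rolls=7,1 (sum=8), consumes 2 rolls
Frame 7 starts at roll index 11: roll=10 (strike), consumes 1 roll
Frame 8 starts at roll index 12: roll=10 (strike), consumes 1 roll
Frame 9 starts at roll index 13: roll=10 (strike), consumes 1 roll
Frame 10 starts at roll index 14: 3 remaining rolls

Answer: 0 1 3 5 7 9 11 12 13 14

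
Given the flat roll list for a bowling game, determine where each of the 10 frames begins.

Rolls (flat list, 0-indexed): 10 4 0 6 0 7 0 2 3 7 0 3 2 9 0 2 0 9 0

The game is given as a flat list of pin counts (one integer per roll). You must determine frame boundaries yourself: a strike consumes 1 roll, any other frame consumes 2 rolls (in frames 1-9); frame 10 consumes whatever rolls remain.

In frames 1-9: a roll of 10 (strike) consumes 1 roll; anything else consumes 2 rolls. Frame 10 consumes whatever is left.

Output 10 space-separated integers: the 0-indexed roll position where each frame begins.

Answer: 0 1 3 5 7 9 11 13 15 17

Derivation:
Frame 1 starts at roll index 0: roll=10 (strike), consumes 1 roll
Frame 2 starts at roll index 1: rolls=4,0 (sum=4), consumes 2 rolls
Frame 3 starts at roll index 3: rolls=6,0 (sum=6), consumes 2 rolls
Frame 4 starts at roll index 5: rolls=7,0 (sum=7), consumes 2 rolls
Frame 5 starts at roll index 7: rolls=2,3 (sum=5), consumes 2 rolls
Frame 6 starts at roll index 9: rolls=7,0 (sum=7), consumes 2 rolls
Frame 7 starts at roll index 11: rolls=3,2 (sum=5), consumes 2 rolls
Frame 8 starts at roll index 13: rolls=9,0 (sum=9), consumes 2 rolls
Frame 9 starts at roll index 15: rolls=2,0 (sum=2), consumes 2 rolls
Frame 10 starts at roll index 17: 2 remaining rolls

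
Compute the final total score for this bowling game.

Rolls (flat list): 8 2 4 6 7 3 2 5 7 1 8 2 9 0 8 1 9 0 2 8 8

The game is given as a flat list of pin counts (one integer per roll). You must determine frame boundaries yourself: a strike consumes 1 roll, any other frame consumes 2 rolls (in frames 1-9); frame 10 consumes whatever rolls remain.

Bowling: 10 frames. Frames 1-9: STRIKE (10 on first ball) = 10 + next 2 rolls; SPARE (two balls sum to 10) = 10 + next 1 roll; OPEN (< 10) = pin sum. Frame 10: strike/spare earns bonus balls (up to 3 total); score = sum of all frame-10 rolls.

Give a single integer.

Frame 1: SPARE (8+2=10). 10 + next roll (4) = 14. Cumulative: 14
Frame 2: SPARE (4+6=10). 10 + next roll (7) = 17. Cumulative: 31
Frame 3: SPARE (7+3=10). 10 + next roll (2) = 12. Cumulative: 43
Frame 4: OPEN (2+5=7). Cumulative: 50
Frame 5: OPEN (7+1=8). Cumulative: 58
Frame 6: SPARE (8+2=10). 10 + next roll (9) = 19. Cumulative: 77
Frame 7: OPEN (9+0=9). Cumulative: 86
Frame 8: OPEN (8+1=9). Cumulative: 95
Frame 9: OPEN (9+0=9). Cumulative: 104
Frame 10: SPARE. Sum of all frame-10 rolls (2+8+8) = 18. Cumulative: 122

Answer: 122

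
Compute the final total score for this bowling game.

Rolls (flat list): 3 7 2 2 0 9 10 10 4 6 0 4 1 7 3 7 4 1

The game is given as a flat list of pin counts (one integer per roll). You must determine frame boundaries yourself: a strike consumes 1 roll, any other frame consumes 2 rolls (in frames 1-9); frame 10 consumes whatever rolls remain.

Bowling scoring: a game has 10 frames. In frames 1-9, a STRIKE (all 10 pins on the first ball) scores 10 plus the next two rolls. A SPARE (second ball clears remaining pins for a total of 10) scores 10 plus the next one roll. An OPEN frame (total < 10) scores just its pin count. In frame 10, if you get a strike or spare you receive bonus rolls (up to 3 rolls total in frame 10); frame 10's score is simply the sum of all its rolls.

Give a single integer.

Frame 1: SPARE (3+7=10). 10 + next roll (2) = 12. Cumulative: 12
Frame 2: OPEN (2+2=4). Cumulative: 16
Frame 3: OPEN (0+9=9). Cumulative: 25
Frame 4: STRIKE. 10 + next two rolls (10+4) = 24. Cumulative: 49
Frame 5: STRIKE. 10 + next two rolls (4+6) = 20. Cumulative: 69
Frame 6: SPARE (4+6=10). 10 + next roll (0) = 10. Cumulative: 79
Frame 7: OPEN (0+4=4). Cumulative: 83
Frame 8: OPEN (1+7=8). Cumulative: 91
Frame 9: SPARE (3+7=10). 10 + next roll (4) = 14. Cumulative: 105
Frame 10: OPEN. Sum of all frame-10 rolls (4+1) = 5. Cumulative: 110

Answer: 110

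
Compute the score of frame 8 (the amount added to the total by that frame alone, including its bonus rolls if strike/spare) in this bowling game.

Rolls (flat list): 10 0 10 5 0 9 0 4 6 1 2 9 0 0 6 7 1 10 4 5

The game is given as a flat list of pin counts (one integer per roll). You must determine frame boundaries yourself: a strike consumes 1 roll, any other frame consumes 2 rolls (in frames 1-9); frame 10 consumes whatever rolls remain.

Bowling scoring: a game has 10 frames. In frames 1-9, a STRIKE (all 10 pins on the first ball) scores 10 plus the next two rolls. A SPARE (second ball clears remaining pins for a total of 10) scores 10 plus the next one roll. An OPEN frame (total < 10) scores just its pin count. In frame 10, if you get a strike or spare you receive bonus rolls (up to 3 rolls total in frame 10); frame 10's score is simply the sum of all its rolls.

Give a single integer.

Frame 1: STRIKE. 10 + next two rolls (0+10) = 20. Cumulative: 20
Frame 2: SPARE (0+10=10). 10 + next roll (5) = 15. Cumulative: 35
Frame 3: OPEN (5+0=5). Cumulative: 40
Frame 4: OPEN (9+0=9). Cumulative: 49
Frame 5: SPARE (4+6=10). 10 + next roll (1) = 11. Cumulative: 60
Frame 6: OPEN (1+2=3). Cumulative: 63
Frame 7: OPEN (9+0=9). Cumulative: 72
Frame 8: OPEN (0+6=6). Cumulative: 78
Frame 9: OPEN (7+1=8). Cumulative: 86
Frame 10: STRIKE. Sum of all frame-10 rolls (10+4+5) = 19. Cumulative: 105

Answer: 6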